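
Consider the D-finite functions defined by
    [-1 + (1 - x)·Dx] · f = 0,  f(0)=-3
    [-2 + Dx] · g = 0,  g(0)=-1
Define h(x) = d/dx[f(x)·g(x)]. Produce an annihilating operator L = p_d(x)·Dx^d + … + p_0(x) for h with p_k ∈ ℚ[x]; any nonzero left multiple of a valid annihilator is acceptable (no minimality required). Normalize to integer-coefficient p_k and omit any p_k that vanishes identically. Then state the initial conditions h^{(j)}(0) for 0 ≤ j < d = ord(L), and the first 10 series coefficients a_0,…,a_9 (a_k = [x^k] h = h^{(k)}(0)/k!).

L = (10 - 12·x + 4·x^2) + (-3 + 5·x - 2·x^2)·Dx  (order 1).
h: a_k = 9, 30, 57, 84, 109, 662/5, 155, 18616/105, 20947/105, 69826/315, …
ICs: h(0) = 9.

f: a_k = -3, -3, -3, -3, -3, -3, -3, -3, -3, -3, …
g: a_k = -1, -2, -2, -4/3, -2/3, -4/15, -4/45, -8/315, -2/315, -4/2835, …
h₀=f·g: eliminate ⇒ L₀, order ≤ 1·1.
h₀' ⇒ L via d/dx closure of L₀.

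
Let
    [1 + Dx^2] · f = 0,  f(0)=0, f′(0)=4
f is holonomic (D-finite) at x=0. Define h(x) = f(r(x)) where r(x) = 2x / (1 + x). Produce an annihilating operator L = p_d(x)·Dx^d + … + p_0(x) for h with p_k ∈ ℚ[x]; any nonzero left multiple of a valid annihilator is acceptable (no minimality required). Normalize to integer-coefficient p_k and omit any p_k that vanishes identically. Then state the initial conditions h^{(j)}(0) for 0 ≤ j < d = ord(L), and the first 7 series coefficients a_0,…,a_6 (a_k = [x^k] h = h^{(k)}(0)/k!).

f: a_k = 0, 4, 0, -2/3, 0, 1/30, 0, …
h₀=f(r): pull back L_f along r ⇒ L₀.
L = 4 + (2 + 6·x + 6·x^2 + 2·x^3)·Dx + (1 + 4·x + 6·x^2 + 4·x^3 + x^4)·Dx^2  (order 2).
h: a_k = 0, 8, -8, 8/3, 8, -344/15, 40, …
ICs: h(0) = 0, h′(0) = 8.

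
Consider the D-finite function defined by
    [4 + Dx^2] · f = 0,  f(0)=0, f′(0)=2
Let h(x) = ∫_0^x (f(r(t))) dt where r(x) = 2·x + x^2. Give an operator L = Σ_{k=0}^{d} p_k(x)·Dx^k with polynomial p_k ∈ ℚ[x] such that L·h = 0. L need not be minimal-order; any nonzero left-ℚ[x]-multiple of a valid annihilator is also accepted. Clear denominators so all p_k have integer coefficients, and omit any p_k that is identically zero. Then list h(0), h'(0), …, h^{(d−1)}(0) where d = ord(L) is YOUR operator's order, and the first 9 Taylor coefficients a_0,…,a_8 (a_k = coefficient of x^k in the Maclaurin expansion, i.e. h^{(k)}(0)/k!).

L = (16 + 48·x + 48·x^2 + 16·x^3)·Dx - Dx^2 + (1 + x)·Dx^3  (order 3).
h: a_k = 0, 0, 2, 2/3, -8/3, -16/5, 4/45, 20/7, 712/315, …
ICs: h(0) = 0, h′(0) = 0, h′′(0) = 4.

f: a_k = 0, 2, 0, -4/3, 0, 4/15, 0, -8/315, 0, …
Substitute x→r, Dx→(1/r')Dx; clear ⇒ L₀.
∫: right-multiply L₀ by Dx.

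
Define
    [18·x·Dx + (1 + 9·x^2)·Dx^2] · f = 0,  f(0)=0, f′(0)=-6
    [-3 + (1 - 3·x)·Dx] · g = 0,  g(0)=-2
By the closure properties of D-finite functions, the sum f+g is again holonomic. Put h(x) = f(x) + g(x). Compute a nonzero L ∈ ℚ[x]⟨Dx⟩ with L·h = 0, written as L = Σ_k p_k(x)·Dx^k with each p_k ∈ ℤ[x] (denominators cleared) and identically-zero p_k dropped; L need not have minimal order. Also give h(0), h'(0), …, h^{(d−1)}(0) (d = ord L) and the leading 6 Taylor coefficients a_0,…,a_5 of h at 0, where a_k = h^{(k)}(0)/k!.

L = (18 - 216·x - 486·x^2)·Dx + (-12 + 18·x - 108·x^2 - 486·x^3)·Dx^2 + (1 - 81·x^4)·Dx^3  (order 3).
h: a_k = -2, -12, -18, -36, -162, -2916/5, …
ICs: h(0) = -2, h′(0) = -12, h′′(0) = -36.

f: a_k = 0, -6, 0, 18, 0, -486/5, …
g: a_k = -2, -6, -18, -54, -162, -486, …
h₀=f+g: left-lcm gives L₀, ord ≤ 3.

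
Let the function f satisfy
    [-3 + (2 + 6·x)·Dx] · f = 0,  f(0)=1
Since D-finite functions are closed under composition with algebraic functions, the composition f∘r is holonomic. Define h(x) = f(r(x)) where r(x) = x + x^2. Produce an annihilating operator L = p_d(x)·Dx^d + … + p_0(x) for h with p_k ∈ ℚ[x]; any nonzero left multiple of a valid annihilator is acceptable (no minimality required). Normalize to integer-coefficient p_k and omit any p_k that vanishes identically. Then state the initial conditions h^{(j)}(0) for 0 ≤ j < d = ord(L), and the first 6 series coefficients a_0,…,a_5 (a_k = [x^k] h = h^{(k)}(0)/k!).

L = (-3 - 6·x) + (2 + 6·x + 6·x^2)·Dx  (order 1).
h: a_k = 1, 3/2, 3/8, -9/16, 99/128, -243/256, …
ICs: h(0) = 1.

f: a_k = 1, 3/2, -9/8, 27/16, -405/128, 1701/256, …
L₀ from L_f via x↦r, Dx↦r'^{-1}Dx.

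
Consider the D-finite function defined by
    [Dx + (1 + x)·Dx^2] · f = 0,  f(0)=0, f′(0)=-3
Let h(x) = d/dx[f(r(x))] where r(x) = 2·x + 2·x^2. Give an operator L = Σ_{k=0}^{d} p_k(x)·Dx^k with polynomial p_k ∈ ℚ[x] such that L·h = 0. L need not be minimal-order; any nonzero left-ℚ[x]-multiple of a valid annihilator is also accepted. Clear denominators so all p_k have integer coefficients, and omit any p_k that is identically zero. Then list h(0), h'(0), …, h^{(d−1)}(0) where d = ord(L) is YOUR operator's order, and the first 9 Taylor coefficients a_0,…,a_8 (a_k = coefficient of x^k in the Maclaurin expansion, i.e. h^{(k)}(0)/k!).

L = (4·x + 4·x^2) + (1 + 4·x + 6·x^2 + 4·x^3)·Dx  (order 1).
h: a_k = -6, 0, 12, -24, 24, 0, -48, 96, -96, …
ICs: h(0) = -6.

f: a_k = 0, -3, 3/2, -1, 3/4, -3/5, 1/2, -3/7, 3/8, …
Change of var in L_f (x↦r) gives L₀.
Differentiate: ansatz ord ≤ ord L₀ ⇒ L.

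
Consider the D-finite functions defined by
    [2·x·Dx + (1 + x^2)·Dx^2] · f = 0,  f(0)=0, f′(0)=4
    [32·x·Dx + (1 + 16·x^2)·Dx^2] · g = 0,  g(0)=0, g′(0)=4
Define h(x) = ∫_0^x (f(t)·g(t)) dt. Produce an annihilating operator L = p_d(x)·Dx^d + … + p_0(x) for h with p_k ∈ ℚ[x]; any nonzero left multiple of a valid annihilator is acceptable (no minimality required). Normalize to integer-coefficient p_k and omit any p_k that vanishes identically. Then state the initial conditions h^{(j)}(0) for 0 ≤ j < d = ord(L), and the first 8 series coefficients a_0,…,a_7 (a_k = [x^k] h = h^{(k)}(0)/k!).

f: a_k = 0, 4, 0, -4/3, 0, 4/5, 0, -4/7, …
g: a_k = 0, 4, 0, -64/3, 0, 1024/5, 0, -16384/7, …
Sym-product of L_f,L_g gives L₀ (≤ ord 4).
h=∫h₀ ⇒ L = L₀·Dx.
L = (-384·x - 10880·x^3 - 16384·x^5 + 34816·x^7 + 98304·x^9)·Dx^2 + (-68 - 3916·x^2 - 19584·x^4 - 14336·x^6 + 121856·x^8 + 147456·x^10)·Dx^3 + (-136·x - 2632·x^3 - 6528·x^5 + 16448·x^7 + 69632·x^9 + 49152·x^11)·Dx^4 + (-1 - 34·x^2 - 305·x^4 + 4880·x^8 + 8704·x^10 + 4096·x^12)·Dx^5  (order 5).
h: a_k = 0, 0, 0, 16/3, 0, -272/15, 0, 38288/315, …
ICs: h(0) = 0, h′(0) = 0, h′′(0) = 0, h′′′(0) = 32, h′′′′(0) = 0.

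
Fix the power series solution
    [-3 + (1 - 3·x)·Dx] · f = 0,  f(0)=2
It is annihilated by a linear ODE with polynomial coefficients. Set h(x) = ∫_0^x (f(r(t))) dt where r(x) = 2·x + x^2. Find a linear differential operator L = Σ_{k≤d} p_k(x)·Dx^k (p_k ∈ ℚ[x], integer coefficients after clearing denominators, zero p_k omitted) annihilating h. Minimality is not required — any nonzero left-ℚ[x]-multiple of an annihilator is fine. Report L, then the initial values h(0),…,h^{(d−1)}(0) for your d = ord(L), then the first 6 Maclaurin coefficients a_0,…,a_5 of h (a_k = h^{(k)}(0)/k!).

L = (6 + 6·x)·Dx + (-1 + 6·x + 3·x^2)·Dx^2  (order 2).
h: a_k = 0, 2, 6, 26, 126, 3258/5, …
ICs: h(0) = 0, h′(0) = 2.

f: a_k = 2, 6, 18, 54, 162, 486, …
Change of var in L_f (x↦r) gives L₀.
∫: right-multiply L₀ by Dx.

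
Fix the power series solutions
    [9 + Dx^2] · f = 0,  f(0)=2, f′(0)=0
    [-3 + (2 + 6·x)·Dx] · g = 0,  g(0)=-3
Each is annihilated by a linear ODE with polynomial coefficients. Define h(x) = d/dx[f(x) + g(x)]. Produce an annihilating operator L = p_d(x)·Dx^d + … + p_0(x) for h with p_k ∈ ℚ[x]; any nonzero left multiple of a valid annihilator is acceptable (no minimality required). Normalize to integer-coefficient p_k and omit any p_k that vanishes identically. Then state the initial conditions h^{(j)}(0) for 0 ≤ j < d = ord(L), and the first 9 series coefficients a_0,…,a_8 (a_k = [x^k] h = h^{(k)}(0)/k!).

f: a_k = 2, 0, -9, 0, 27/4, 0, -81/40, 0, 729/2240, …
g: a_k = -3, -9/2, 27/8, -81/16, 1215/128, -5103/256, 45927/1024, -216513/2048, 8444007/32768, …
L₀ := lclm(L_f,L_g); ord L₀ ≤ 2+1.
Derive L from L₀ (diff closure).
L = (-513 - 648·x - 972·x^2) + (-126 - 810·x - 1944·x^2 - 1944·x^3)·Dx + (-57 - 72·x - 108·x^2)·Dx^2 + (-14 - 90·x - 216·x^2 - 216·x^3)·Dx^3  (order 3).
h: a_k = -9/2, -45/4, -243/16, 2079/32, -25515/256, 657801/2560, -1515591/2048, 295913493/143360, -379980315/65536, …
ICs: h(0) = -9/2, h′(0) = -45/4, h′′(0) = -243/8.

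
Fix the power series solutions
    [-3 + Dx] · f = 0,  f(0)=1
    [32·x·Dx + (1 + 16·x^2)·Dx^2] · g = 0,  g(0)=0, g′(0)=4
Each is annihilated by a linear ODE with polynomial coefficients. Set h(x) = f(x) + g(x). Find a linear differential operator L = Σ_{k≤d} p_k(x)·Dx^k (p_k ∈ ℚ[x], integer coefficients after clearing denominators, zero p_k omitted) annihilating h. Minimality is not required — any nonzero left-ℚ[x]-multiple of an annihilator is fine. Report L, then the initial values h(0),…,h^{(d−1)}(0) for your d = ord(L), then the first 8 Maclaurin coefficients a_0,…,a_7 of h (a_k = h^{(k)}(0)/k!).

L = (96 - 288·x - 4608·x^2 - 4608·x^3)·Dx + (-41 + 1248·x^2 - 2304·x^4)·Dx^2 + (3 + 32·x + 96·x^2 + 512·x^3 + 768·x^4)·Dx^3  (order 3).
h: a_k = 1, 7, 9/2, -101/6, 27/8, 8273/40, 81/80, -187211/80, …
ICs: h(0) = 1, h′(0) = 7, h′′(0) = 9.

f: a_k = 1, 3, 9/2, 9/2, 27/8, 81/40, 81/80, 243/560, …
g: a_k = 0, 4, 0, -64/3, 0, 1024/5, 0, -16384/7, …
Weyl lclm of L_f,L_g ⇒ L₀ (ord ≤ 3).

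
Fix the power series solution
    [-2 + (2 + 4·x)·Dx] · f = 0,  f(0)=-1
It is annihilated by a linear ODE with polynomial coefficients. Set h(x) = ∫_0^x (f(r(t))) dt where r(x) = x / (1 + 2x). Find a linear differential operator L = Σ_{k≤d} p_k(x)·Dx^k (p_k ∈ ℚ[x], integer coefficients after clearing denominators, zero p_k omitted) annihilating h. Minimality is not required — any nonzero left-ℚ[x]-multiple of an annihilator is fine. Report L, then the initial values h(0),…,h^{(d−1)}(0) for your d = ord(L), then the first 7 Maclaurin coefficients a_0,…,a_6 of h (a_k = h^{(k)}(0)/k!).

f: a_k = -1, -1, 1/2, -1/2, 5/8, -7/8, 21/16, …
Substitute x→r, Dx→(1/r')Dx; clear ⇒ L₀.
∫: right-multiply L₀ by Dx.
L = -Dx + (1 + 6·x + 8·x^2)·Dx^2  (order 2).
h: a_k = 0, -1, -1/2, 5/6, -13/8, 141/40, -133/16, …
ICs: h(0) = 0, h′(0) = -1.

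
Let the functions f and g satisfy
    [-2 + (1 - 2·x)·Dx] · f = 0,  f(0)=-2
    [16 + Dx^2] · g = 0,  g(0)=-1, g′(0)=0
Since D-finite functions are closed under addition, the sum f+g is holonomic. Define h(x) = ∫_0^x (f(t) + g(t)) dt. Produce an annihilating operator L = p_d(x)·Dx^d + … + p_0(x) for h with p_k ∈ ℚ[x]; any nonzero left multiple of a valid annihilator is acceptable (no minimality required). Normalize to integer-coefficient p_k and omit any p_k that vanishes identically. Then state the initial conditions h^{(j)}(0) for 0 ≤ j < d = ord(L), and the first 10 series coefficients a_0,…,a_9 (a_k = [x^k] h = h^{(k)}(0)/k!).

L = (160 - 256·x + 256·x^2)·Dx + (-48 + 224·x - 384·x^2 + 256·x^3)·Dx^2 + (10 - 16·x + 16·x^2)·Dx^3 + (-3 + 14·x - 24·x^2 + 16·x^3)·Dx^4  (order 4).
h: a_k = 0, -3, -2, 0, -4, -128/15, -32/3, -5504/315, -32, -161792/2835, …
ICs: h(0) = 0, h′(0) = -3, h′′(0) = -4, h′′′(0) = 0.

f: a_k = -2, -4, -8, -16, -32, -64, -128, -256, -512, -1024, …
g: a_k = -1, 0, 8, 0, -32/3, 0, 256/45, 0, -512/315, 0, …
f+g: L₀ = lclm(L_f,L_g), ord ≤ 1+2.
h=∫₀ˣh₀: take L = L₀·Dx.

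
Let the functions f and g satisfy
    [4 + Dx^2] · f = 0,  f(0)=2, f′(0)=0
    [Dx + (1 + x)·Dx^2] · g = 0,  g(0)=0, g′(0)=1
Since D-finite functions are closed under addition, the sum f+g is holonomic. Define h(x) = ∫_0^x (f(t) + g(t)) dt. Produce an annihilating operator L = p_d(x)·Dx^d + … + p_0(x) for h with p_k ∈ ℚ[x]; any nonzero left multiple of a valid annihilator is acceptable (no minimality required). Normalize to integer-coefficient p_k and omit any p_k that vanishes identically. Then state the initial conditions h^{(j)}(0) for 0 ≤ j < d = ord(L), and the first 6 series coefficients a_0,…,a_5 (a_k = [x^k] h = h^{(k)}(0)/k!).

f: a_k = 2, 0, -4, 0, 4/3, 0, …
g: a_k = 0, 1, -1/2, 1/3, -1/4, 1/5, …
L₀ := lclm(L_f,L_g); ord L₀ ≤ 2+2.
∫: right-multiply L₀ by Dx.
L = (20 + 16·x + 8·x^2)·Dx^2 + (12 + 28·x + 24·x^2 + 8·x^3)·Dx^3 + (5 + 4·x + 2·x^2)·Dx^4 + (3 + 7·x + 6·x^2 + 2·x^3)·Dx^5  (order 5).
h: a_k = 0, 2, 1/2, -3/2, 1/12, 13/60, …
ICs: h(0) = 0, h′(0) = 2, h′′(0) = 1, h′′′(0) = -9, h′′′′(0) = 2.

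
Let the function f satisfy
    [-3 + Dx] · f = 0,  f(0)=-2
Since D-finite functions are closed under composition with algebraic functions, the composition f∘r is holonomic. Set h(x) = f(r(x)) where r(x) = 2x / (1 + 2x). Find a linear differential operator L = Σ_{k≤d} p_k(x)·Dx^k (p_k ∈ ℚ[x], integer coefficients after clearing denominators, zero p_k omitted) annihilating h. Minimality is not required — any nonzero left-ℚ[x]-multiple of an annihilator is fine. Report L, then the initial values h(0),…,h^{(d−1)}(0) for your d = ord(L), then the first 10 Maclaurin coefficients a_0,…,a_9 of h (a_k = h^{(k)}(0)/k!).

L = -6 + (1 + 4·x + 4·x^2)·Dx  (order 1).
h: a_k = -2, -12, -12, 24, -12, -168/5, 552/5, -6576/35, 6492/35, 1704/35, …
ICs: h(0) = -2.

f: a_k = -2, -6, -9, -9, -27/4, -81/20, -81/40, -243/280, -729/2240, -243/2240, …
Change of var in L_f (x↦r) gives L₀.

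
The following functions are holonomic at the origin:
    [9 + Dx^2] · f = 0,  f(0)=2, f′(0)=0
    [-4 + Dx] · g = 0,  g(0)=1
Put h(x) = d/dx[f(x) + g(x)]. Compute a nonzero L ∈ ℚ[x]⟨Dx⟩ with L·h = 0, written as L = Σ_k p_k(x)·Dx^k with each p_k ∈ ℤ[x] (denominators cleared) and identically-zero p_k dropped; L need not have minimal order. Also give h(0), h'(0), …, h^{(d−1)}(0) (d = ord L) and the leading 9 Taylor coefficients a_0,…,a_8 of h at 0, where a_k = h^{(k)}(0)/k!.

L = 36 - 9·Dx + 4·Dx^2 - Dx^3  (order 3).
h: a_k = 4, -2, 32, 209/3, 128/3, 1319/60, 1024/45, 39329/2520, 2048/315, …
ICs: h(0) = 4, h′(0) = -2, h′′(0) = 64.

f: a_k = 2, 0, -9, 0, 27/4, 0, -81/40, 0, 729/2240, …
g: a_k = 1, 4, 8, 32/3, 32/3, 128/15, 256/45, 1024/315, 512/315, …
f+g: L₀ = lclm(L_f,L_g), ord ≤ 2+1.
Differentiate: ansatz ord ≤ ord L₀ ⇒ L.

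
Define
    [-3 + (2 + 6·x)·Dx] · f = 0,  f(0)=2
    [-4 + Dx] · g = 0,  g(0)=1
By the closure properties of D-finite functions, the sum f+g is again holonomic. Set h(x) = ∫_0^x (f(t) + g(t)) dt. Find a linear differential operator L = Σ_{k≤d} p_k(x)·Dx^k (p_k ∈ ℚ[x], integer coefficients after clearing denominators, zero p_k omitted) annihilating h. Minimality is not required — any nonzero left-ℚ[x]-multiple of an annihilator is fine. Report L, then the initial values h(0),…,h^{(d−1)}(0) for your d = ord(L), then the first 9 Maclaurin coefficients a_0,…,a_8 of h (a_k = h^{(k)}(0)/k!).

L = (132 + 288·x)·Dx + (-73 - 384·x - 576·x^2)·Dx^2 + (10 + 78·x + 144·x^2)·Dx^3  (order 3).
h: a_k = 0, 3, 7/2, 23/12, 337/96, 833/960, 41899/11520, -557833/161280, 23782441/2580480, …
ICs: h(0) = 0, h′(0) = 3, h′′(0) = 7.

f: a_k = 2, 3, -9/4, 27/8, -405/64, 1701/128, -15309/512, 72171/1024, -2814669/16384, …
g: a_k = 1, 4, 8, 32/3, 32/3, 128/15, 256/45, 1024/315, 512/315, …
Weyl lclm of L_f,L_g ⇒ L₀ (ord ≤ 2).
h=∫₀ˣh₀: take L = L₀·Dx.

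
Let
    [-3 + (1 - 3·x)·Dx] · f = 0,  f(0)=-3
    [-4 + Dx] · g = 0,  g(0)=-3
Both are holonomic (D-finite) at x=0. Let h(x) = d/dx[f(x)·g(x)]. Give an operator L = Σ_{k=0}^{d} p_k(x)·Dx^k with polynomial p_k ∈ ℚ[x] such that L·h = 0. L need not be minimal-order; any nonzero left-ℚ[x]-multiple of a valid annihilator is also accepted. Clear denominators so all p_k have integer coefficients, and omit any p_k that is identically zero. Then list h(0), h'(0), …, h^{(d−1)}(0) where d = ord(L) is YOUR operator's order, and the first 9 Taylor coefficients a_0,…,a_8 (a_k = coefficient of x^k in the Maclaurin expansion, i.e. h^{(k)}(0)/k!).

L = (58 - 168·x + 144·x^2) + (-7 + 33·x - 36·x^2)·Dx  (order 1).
h: a_k = 63, 522, 2637, 10932, 41379, 746358/5, 2613277/5, 8960392/5, 211691309/35, …
ICs: h(0) = 63.

f: a_k = -3, -9, -27, -81, -243, -729, -2187, -6561, -19683, …
g: a_k = -3, -12, -24, -32, -32, -128/5, -256/15, -1024/105, -512/105, …
f·g: L₀ = L_f ⊗_s L_g, ord ≤ 1·1.
Derive L from L₀ (diff closure).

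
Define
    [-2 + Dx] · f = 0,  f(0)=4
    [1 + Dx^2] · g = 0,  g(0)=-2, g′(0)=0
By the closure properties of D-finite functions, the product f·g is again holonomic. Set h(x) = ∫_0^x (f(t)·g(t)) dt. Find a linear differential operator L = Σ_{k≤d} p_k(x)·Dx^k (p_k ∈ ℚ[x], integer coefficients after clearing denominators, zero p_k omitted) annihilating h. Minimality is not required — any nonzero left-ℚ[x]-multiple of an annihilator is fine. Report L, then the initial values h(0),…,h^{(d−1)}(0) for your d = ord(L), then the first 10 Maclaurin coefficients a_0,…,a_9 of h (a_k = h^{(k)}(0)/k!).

L = 5·Dx - 4·Dx^2 + Dx^3  (order 3).
h: a_k = 0, -8, -8, -4, -2/3, 7/15, 19/45, 13/70, 139/2520, 527/45360, …
ICs: h(0) = 0, h′(0) = -8, h′′(0) = -16.

f: a_k = 4, 8, 8, 16/3, 8/3, 16/15, 16/45, 32/315, 8/315, 16/2835, …
g: a_k = -2, 0, 1, 0, -1/12, 0, 1/360, 0, -1/20160, 0, …
Sym-product of L_f,L_g gives L₀ (≤ ord 2).
h=∫₀ˣh₀: take L = L₀·Dx.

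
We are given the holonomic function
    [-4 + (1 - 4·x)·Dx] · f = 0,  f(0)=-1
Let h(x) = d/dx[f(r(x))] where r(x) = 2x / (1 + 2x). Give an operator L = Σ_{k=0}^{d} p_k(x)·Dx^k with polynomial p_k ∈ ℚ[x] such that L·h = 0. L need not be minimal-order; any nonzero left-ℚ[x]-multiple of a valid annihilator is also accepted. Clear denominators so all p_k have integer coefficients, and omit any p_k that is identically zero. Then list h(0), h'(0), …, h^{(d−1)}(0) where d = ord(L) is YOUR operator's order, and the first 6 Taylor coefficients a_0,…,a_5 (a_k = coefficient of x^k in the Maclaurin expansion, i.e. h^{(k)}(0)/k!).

f: a_k = -1, -4, -16, -64, -256, -1024, …
f∘r: x↦r, Dx↦Dx/r' in L_f ⇒ L₀.
Differentiate: ansatz ord ≤ ord L₀ ⇒ L.
L = 12 + (-1 + 6·x)·Dx  (order 1).
h: a_k = -8, -96, -864, -6912, -51840, -373248, …
ICs: h(0) = -8.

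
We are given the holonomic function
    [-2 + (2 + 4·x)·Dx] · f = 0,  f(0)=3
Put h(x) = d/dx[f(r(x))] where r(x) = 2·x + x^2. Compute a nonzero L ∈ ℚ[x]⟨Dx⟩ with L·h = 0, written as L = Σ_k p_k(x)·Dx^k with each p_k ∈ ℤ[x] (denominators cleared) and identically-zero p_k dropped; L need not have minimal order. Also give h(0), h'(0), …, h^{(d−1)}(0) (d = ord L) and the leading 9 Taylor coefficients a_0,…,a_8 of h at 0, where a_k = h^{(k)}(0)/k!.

f: a_k = 3, 3, -3/2, 3/2, -15/8, 21/8, -63/16, 99/16, -1287/128, …
f∘r: x↦r, Dx↦Dx/r' in L_f ⇒ L₀.
Derive L from L₀ (diff closure).
L = -1 + (-1 - 5·x - 6·x^2 - 2·x^3)·Dx  (order 1).
h: a_k = 6, -6, 18, -54, 165, -513, 1617, -5151, 66177/4, …
ICs: h(0) = 6.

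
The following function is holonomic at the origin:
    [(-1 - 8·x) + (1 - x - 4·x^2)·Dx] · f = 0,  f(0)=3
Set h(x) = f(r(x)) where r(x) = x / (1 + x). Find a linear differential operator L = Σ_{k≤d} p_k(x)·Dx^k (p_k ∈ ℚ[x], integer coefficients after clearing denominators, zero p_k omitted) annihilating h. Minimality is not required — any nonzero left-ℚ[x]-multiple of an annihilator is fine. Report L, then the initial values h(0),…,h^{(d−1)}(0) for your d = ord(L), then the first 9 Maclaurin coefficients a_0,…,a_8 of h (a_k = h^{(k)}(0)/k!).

L = (1 + 9·x) + (-1 - 2·x + 3·x^2 + 4·x^3)·Dx  (order 1).
h: a_k = 3, 3, 12, 0, 48, -48, 240, -432, 1392, …
ICs: h(0) = 3.

f: a_k = 3, 3, 15, 27, 87, 195, 543, 1323, 3495, …
Substitute x→r, Dx→(1/r')Dx; clear ⇒ L₀.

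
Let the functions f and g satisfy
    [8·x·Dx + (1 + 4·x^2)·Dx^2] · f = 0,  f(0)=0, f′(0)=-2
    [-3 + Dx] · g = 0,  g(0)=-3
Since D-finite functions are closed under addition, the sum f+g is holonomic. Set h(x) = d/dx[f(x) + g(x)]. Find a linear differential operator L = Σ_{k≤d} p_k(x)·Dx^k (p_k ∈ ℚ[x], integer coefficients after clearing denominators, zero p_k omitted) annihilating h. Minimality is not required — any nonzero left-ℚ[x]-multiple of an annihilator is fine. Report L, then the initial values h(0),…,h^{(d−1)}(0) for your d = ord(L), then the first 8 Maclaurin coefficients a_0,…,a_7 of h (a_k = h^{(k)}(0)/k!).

L = (24 - 72·x - 288·x^2 - 288·x^3) + (-17 + 24·x^2 - 144·x^4)·Dx + (3 + 8·x + 24·x^2 + 32·x^3 + 48·x^4)·Dx^2  (order 2).
h: a_k = -11, -27, -65/2, -81/2, -499/8, -729/40, 9511/80, -2187/560, …
ICs: h(0) = -11, h′(0) = -27.

f: a_k = 0, -2, 0, 8/3, 0, -32/5, 0, 128/7, …
g: a_k = -3, -9, -27/2, -27/2, -81/8, -243/40, -243/80, -729/560, …
h₀=f+g: left-lcm gives L₀, ord ≤ 3.
h=h₀': d/dx-closure on L₀ ⇒ L.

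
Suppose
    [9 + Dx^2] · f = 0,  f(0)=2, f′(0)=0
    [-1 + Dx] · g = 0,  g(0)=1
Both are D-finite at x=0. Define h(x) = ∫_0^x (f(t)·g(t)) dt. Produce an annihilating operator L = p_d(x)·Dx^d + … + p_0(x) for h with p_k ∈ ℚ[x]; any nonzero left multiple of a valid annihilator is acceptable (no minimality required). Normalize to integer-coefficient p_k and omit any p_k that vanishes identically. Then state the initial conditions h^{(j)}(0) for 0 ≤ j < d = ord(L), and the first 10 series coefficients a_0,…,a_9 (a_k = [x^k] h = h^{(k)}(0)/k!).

L = 10·Dx - 2·Dx^2 + Dx^3  (order 3).
h: a_k = 0, 2, 1, -8/3, -13/6, 7/15, 79/90, 44/315, -307/2520, -527/11340, …
ICs: h(0) = 0, h′(0) = 2, h′′(0) = 2.

f: a_k = 2, 0, -9, 0, 27/4, 0, -81/40, 0, 729/2240, 0, …
g: a_k = 1, 1, 1/2, 1/6, 1/24, 1/120, 1/720, 1/5040, 1/40320, 1/362880, …
f·g: L₀ = L_f ⊗_s L_g, ord ≤ 2·1.
h=∫₀ˣh₀: take L = L₀·Dx.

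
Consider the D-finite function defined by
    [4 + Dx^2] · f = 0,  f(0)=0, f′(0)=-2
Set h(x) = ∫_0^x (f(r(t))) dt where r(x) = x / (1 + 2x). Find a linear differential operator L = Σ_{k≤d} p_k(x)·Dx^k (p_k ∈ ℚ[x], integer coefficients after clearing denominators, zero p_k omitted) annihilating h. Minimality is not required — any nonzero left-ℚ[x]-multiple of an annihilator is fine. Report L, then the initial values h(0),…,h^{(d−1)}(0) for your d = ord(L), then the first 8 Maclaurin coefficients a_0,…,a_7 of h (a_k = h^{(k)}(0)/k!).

L = 4·Dx + (4 + 24·x + 48·x^2 + 32·x^3)·Dx^2 + (1 + 8·x + 24·x^2 + 32·x^3 + 16·x^4)·Dx^3  (order 3).
h: a_k = 0, 0, -1, 4/3, -5/3, 8/5, -2/45, -40/7, …
ICs: h(0) = 0, h′(0) = 0, h′′(0) = -2.

f: a_k = 0, -2, 0, 4/3, 0, -4/15, 0, 8/315, …
L₀ from L_f via x↦r, Dx↦r'^{-1}Dx.
Integrate: L := L₀·Dx.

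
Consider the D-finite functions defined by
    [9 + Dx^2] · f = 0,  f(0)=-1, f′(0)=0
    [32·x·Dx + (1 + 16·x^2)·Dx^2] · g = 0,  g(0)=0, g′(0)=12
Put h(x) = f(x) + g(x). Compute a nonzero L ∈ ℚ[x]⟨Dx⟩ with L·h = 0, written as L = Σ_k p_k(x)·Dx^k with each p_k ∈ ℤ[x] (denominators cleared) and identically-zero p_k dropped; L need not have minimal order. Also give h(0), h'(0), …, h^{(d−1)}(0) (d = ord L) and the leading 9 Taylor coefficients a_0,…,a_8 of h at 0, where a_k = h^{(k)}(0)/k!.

f: a_k = -1, 0, 9/2, 0, -27/8, 0, 81/80, 0, -729/4480, …
g: a_k = 0, 12, 0, -64, 0, 3072/5, 0, -49152/7, 0, …
h₀=f+g: left-lcm gives L₀, ord ≤ 4.
L = (-52704·x + 967680·x^3 + 663552·x^5)·Dx + (-207 + 13104·x^2 + 283392·x^4 + 331776·x^6)·Dx^2 + (-5856·x + 107520·x^3 + 73728·x^5)·Dx^3 + (-23 + 1456·x^2 + 31488·x^4 + 36864·x^6)·Dx^4  (order 4).
h: a_k = -1, 12, 9/2, -64, -27/8, 3072/5, 81/80, -49152/7, -729/4480, …
ICs: h(0) = -1, h′(0) = 12, h′′(0) = 9, h′′′(0) = -384.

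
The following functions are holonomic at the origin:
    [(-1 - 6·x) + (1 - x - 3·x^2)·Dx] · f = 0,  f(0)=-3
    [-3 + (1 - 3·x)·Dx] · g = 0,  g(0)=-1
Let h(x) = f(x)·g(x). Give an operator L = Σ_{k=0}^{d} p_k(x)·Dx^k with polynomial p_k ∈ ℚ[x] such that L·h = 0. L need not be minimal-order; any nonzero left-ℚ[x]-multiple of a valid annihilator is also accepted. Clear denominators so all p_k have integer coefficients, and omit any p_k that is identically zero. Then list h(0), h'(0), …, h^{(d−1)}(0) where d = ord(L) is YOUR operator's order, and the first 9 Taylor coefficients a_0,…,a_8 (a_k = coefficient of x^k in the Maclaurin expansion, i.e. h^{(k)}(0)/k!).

L = (-4 + 27·x^2) + (1 - 4·x + 9·x^3)·Dx  (order 1).
h: a_k = 3, 12, 48, 165, 552, 1776, 5619, 17508, 54048, …
ICs: h(0) = 3.

f: a_k = -3, -3, -12, -21, -57, -120, -291, -651, -1524, …
g: a_k = -1, -3, -9, -27, -81, -243, -729, -2187, -6561, …
Sym-product of L_f,L_g gives L₀ (≤ ord 1).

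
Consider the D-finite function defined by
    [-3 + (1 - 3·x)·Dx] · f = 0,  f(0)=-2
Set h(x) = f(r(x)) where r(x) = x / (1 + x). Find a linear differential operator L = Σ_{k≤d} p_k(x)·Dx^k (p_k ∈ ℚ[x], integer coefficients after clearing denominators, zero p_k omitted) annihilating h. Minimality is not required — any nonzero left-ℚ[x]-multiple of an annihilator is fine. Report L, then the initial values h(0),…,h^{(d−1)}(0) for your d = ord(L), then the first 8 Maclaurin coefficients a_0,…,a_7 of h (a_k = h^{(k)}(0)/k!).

f: a_k = -2, -6, -18, -54, -162, -486, -1458, -4374, …
Substitute x→r, Dx→(1/r')Dx; clear ⇒ L₀.
L = 3 + (-1 + x + 2·x^2)·Dx  (order 1).
h: a_k = -2, -6, -12, -24, -48, -96, -192, -384, …
ICs: h(0) = -2.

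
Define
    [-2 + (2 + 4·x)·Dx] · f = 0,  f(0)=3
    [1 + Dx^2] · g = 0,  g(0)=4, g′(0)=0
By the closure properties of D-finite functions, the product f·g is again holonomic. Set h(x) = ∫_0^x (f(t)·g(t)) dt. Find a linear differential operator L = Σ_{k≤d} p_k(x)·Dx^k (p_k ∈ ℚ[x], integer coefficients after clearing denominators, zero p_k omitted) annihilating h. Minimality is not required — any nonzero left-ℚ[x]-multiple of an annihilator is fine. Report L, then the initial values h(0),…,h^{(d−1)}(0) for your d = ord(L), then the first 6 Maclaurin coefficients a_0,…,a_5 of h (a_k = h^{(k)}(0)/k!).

L = (4 + 4·x + 4·x^2)·Dx + (-2 - 4·x)·Dx^2 + (1 + 4·x + 4·x^2)·Dx^3  (order 3).
h: a_k = 0, 12, 6, -4, 0, -4/5, …
ICs: h(0) = 0, h′(0) = 12, h′′(0) = 12.

f: a_k = 3, 3, -3/2, 3/2, -15/8, 21/8, …
g: a_k = 4, 0, -2, 0, 1/6, 0, …
f·g: L₀ = L_f ⊗_s L_g, ord ≤ 1·2.
Integrate: L := L₀·Dx.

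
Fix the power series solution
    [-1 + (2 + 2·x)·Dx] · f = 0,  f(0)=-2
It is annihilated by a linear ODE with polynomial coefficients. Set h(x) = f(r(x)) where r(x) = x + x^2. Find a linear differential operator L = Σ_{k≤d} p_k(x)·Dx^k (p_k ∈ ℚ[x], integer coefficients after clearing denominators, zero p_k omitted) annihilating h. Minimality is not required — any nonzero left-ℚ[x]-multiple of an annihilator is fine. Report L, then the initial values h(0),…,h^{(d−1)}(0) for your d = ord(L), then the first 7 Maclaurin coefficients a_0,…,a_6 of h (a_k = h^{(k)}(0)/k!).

L = (-1 - 2·x) + (2 + 2·x + 2·x^2)·Dx  (order 1).
h: a_k = -2, -1, -3/4, 3/8, -3/64, -15/128, 57/512, …
ICs: h(0) = -2.

f: a_k = -2, -1, 1/4, -1/8, 5/64, -7/128, 21/512, …
h₀=f(r): pull back L_f along r ⇒ L₀.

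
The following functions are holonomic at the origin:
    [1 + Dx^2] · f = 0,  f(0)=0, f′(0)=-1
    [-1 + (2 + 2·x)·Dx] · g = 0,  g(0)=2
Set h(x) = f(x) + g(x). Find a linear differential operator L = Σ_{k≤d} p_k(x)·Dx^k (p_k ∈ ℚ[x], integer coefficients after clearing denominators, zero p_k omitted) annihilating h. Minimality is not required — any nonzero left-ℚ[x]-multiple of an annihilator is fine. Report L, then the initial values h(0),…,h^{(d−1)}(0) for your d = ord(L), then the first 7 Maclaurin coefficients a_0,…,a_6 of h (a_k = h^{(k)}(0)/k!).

L = (-7 - 8·x - 4·x^2) + (6 + 22·x + 24·x^2 + 8·x^3)·Dx + (-7 - 8·x - 4·x^2)·Dx^2 + (6 + 22·x + 24·x^2 + 8·x^3)·Dx^3  (order 3).
h: a_k = 2, 0, -1/4, 7/24, -5/64, 89/1920, -21/512, …
ICs: h(0) = 2, h′(0) = 0, h′′(0) = -1/2.

f: a_k = 0, -1, 0, 1/6, 0, -1/120, 0, …
g: a_k = 2, 1, -1/4, 1/8, -5/64, 7/128, -21/512, …
f+g: L₀ = lclm(L_f,L_g), ord ≤ 2+1.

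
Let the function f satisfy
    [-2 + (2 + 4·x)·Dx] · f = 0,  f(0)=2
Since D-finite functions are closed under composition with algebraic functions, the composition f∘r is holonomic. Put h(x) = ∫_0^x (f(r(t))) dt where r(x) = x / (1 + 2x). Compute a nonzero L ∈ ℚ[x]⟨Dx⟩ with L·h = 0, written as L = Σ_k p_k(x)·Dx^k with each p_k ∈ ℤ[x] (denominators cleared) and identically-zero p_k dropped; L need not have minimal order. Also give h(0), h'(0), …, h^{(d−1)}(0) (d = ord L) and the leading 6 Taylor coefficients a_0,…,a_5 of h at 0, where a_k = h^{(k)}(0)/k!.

f: a_k = 2, 2, -1, 1, -5/4, 7/4, …
L₀ from L_f via x↦r, Dx↦r'^{-1}Dx.
h=∫h₀ ⇒ L = L₀·Dx.
L = -Dx + (1 + 6·x + 8·x^2)·Dx^2  (order 2).
h: a_k = 0, 2, 1, -5/3, 13/4, -141/20, …
ICs: h(0) = 0, h′(0) = 2.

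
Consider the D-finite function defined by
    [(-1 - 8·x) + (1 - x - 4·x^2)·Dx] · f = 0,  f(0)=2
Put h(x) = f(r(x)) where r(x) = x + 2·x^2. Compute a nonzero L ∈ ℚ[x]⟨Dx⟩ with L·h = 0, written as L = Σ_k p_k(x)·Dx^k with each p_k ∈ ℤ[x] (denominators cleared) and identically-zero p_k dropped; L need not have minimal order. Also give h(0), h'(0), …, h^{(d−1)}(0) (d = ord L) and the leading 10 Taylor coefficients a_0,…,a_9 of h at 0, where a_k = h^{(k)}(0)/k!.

f: a_k = 2, 2, 10, 18, 58, 130, 362, 882, 2330, 5858, …
Change of var in L_f (x↦r) gives L₀.
L = (1 + 12·x + 48·x^2 + 64·x^3) + (-1 + x + 6·x^2 + 16·x^3 + 16·x^4)·Dx  (order 1).
h: a_k = 2, 2, 14, 58, 206, 810, 3198, 12282, 47726, 185546, …
ICs: h(0) = 2.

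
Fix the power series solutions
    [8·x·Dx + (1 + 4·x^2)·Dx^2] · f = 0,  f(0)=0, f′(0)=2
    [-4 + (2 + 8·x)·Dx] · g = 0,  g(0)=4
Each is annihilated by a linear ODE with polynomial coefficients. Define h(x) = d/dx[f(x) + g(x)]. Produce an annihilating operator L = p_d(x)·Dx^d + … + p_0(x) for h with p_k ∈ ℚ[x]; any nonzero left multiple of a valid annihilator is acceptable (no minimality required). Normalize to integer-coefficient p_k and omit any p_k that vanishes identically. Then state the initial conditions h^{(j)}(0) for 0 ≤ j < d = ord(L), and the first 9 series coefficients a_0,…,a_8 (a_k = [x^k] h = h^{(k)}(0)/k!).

L = (-8 - 80·x + 96·x^2 + 192·x^3) + (-10 - 32·x - 64·x^2 + 384·x^3 + 672·x^4)·Dx + (-1 + 24·x^2 + 48·x^3 + 112·x^4 + 192·x^5)·Dx^2  (order 2).
h: a_k = 10, -16, 40, -160, 592, -2016, 7264, -27456, 103472, …
ICs: h(0) = 10, h′(0) = -16.

f: a_k = 0, 2, 0, -8/3, 0, 32/5, 0, -128/7, 0, …
g: a_k = 4, 8, -8, 16, -40, 112, -336, 1056, -3432, …
Sum ⇒ L₀ = lclm(L_f,L_g) in ℚ(x)⟨Dx⟩.
h=h₀': d/dx-closure on L₀ ⇒ L.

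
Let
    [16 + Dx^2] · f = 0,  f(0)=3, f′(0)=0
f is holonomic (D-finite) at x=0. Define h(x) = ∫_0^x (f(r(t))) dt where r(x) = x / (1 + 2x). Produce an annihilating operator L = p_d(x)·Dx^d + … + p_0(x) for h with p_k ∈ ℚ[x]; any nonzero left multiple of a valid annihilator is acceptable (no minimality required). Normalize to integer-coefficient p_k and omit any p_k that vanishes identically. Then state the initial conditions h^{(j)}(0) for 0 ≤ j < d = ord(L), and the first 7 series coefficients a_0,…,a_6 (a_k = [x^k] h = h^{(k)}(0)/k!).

f: a_k = 3, 0, -24, 0, 32, 0, -256/15, …
Change of var in L_f (x↦r) gives L₀.
h=∫₀ˣh₀: take L = L₀·Dx.
L = 16·Dx + (4 + 24·x + 48·x^2 + 32·x^3)·Dx^2 + (1 + 8·x + 24·x^2 + 32·x^3 + 16·x^4)·Dx^3  (order 3).
h: a_k = 0, 3, 0, -8, 24, -256/5, 256/3, …
ICs: h(0) = 0, h′(0) = 3, h′′(0) = 0.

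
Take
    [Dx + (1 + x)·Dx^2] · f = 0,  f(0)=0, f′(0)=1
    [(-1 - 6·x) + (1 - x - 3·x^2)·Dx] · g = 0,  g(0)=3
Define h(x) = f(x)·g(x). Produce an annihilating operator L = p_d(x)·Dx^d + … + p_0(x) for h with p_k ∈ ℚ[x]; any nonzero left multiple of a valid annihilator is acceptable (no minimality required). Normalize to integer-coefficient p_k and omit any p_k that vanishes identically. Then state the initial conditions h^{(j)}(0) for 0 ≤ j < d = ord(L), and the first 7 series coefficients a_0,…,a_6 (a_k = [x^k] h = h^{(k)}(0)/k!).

L = (7 + 12·x) + (1 + 15·x + 15·x^2)·Dx + (-1 + 4·x^2 + 3·x^3)·Dx^2  (order 2).
h: a_k = 0, 3, 3/2, 23/2, 61/4, 1007/20, 478/5, …
ICs: h(0) = 0, h′(0) = 3.

f: a_k = 0, 1, -1/2, 1/3, -1/4, 1/5, -1/6, …
g: a_k = 3, 3, 12, 21, 57, 120, 291, …
Product ⇒ symmetric product L₀, ord ≤ 2.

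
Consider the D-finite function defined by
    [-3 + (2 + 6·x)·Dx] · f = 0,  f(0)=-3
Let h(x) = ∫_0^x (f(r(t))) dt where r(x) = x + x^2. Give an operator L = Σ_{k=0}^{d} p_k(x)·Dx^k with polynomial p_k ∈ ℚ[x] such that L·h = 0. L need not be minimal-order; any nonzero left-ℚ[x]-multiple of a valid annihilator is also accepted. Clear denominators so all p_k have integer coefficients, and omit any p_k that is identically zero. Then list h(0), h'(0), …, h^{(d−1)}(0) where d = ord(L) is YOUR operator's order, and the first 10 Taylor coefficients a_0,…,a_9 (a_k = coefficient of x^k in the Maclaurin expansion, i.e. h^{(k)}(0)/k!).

L = (-3 - 6·x)·Dx + (2 + 6·x + 6·x^2)·Dx^2  (order 2).
h: a_k = 0, -3, -9/4, -3/8, 27/64, -297/640, 243/512, -2997/7168, 4131/16384, 2079/32768, …
ICs: h(0) = 0, h′(0) = -3.

f: a_k = -3, -9/2, 27/8, -81/16, 1215/128, -5103/256, 45927/1024, -216513/2048, 8444007/32768, -42220035/65536, …
L₀ from L_f via x↦r, Dx↦r'^{-1}Dx.
h=∫h₀ ⇒ L = L₀·Dx.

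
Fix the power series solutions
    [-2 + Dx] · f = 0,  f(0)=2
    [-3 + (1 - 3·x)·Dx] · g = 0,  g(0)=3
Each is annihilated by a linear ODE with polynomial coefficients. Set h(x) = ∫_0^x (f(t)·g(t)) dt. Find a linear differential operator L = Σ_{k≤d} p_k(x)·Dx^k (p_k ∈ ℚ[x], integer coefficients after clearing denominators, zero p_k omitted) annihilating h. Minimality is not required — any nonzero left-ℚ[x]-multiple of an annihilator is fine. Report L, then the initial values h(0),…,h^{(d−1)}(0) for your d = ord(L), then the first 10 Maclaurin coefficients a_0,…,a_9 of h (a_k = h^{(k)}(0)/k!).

f: a_k = 2, 4, 4, 8/3, 4/3, 8/15, 8/45, 16/315, 4/315, 8/2835, …
g: a_k = 3, 9, 27, 81, 243, 729, 2187, 6561, 19683, 59049, …
L₀ := L_f ⊗_s L_g (sym. prod.), ord ≤ 1.
∫: right-multiply L₀ by Dx.
L = (5 - 6·x)·Dx + (-1 + 3·x)·Dx^2  (order 2).
h: a_k = 0, 6, 15, 34, 157/2, 946/5, 7099/15, 25558/21, 1341803/420, 8050822/945, …
ICs: h(0) = 0, h′(0) = 6.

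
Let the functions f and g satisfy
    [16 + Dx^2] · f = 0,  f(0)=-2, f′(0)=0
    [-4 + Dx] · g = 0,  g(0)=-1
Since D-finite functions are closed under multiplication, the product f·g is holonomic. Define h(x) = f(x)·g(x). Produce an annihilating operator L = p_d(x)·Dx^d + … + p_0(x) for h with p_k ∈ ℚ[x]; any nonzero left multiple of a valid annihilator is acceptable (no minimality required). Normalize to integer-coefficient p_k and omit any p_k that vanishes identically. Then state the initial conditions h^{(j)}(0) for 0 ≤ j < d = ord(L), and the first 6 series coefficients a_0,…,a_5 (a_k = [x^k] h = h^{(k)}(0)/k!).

f: a_k = -2, 0, 16, 0, -64/3, 0, …
g: a_k = -1, -4, -8, -32/3, -32/3, -128/15, …
L₀ := L_f ⊗_s L_g (sym. prod.), ord ≤ 2.
L = 32 - 8·Dx + Dx^2  (order 2).
h: a_k = 2, 8, 0, -128/3, -256/3, -1024/15, …
ICs: h(0) = 2, h′(0) = 8.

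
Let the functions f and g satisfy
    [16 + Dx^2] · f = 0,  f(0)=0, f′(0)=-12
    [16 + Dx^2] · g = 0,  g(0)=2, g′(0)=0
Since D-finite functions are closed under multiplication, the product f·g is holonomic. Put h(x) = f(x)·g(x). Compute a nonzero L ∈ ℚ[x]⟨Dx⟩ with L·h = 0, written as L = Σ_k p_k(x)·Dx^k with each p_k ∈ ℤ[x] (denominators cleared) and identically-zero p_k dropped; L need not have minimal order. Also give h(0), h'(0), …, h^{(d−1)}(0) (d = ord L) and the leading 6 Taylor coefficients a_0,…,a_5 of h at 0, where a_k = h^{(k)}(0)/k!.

L = 64·Dx + Dx^3  (order 3).
h: a_k = 0, -24, 0, 256, 0, -4096/5, …
ICs: h(0) = 0, h′(0) = -24, h′′(0) = 0.

f: a_k = 0, -12, 0, 32, 0, -128/5, …
g: a_k = 2, 0, -16, 0, 64/3, 0, …
Product ⇒ symmetric product L₀, ord ≤ 4.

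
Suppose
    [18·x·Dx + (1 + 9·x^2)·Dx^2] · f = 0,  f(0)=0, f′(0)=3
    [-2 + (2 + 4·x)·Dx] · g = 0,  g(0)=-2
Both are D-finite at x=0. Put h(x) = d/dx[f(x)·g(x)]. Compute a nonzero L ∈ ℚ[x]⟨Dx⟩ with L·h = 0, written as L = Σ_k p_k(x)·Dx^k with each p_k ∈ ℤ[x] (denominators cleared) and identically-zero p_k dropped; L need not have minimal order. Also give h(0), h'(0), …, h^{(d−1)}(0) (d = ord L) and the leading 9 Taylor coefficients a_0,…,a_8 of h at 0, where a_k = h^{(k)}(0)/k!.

L = (5 + 60·x - 84·x^2 - 324·x^3 - 81·x^4) + (8 + 58·x + 18·x^2 - 618·x^3 - 1134·x^4 - 324·x^5)·Dx + (1 - 2·x - 14·x^2 - 54·x^3 - 219·x^4 - 324·x^5 - 108·x^6)·Dx^2  (order 2).
h: a_k = -6, -12, 63, 60, -2049/4, -5607/10, 187623/40, 162297/35, -18664911/448, …
ICs: h(0) = -6, h′(0) = -12.

f: a_k = 0, 3, 0, -9, 0, 243/5, 0, -2187/7, 0, …
g: a_k = -2, -2, 1, -1, 5/4, -7/4, 21/8, -33/8, 429/64, …
Sym-product of L_f,L_g gives L₀ (≤ ord 2).
Derive L from L₀ (diff closure).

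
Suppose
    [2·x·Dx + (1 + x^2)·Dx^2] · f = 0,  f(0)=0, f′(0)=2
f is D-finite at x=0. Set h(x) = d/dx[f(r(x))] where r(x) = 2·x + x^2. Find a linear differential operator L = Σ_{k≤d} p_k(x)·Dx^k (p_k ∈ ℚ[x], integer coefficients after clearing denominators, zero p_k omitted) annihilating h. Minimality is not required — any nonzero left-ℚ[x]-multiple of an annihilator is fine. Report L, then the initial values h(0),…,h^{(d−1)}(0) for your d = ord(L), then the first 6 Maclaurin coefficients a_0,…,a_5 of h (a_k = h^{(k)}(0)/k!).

L = (-1 + 8·x + 16·x^2 + 12·x^3 + 3·x^4) + (1 + x + 4·x^2 + 8·x^3 + 5·x^4 + x^5)·Dx  (order 1).
h: a_k = 4, 4, -16, -32, 44, 188, …
ICs: h(0) = 4.

f: a_k = 0, 2, 0, -2/3, 0, 2/5, …
L₀ from L_f via x↦r, Dx↦r'^{-1}Dx.
h₀' ⇒ L via d/dx closure of L₀.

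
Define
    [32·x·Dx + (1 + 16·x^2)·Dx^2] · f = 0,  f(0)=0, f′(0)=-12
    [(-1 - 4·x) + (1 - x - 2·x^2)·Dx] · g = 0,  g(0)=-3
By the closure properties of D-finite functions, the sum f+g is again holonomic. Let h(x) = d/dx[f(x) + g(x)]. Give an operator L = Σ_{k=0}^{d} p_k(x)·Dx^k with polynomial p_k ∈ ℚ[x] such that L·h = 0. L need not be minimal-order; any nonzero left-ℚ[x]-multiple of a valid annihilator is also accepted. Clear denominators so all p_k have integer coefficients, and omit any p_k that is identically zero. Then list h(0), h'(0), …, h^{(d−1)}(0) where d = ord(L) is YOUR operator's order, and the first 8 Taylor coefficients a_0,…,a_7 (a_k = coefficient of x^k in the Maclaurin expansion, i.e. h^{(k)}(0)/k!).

f: a_k = 0, -12, 0, 64, 0, -3072/5, 0, 49152/7, …
g: a_k = -3, -3, -9, -15, -33, -63, -129, -255, …
f+g: L₀ = lclm(L_f,L_g), ord ≤ 2+1.
h₀' ⇒ L via d/dx closure of L₀.
L = (96 - 384·x - 6912·x^2 - 15360·x^3 - 40704·x^4 - 12288·x^6) + (-31 - 104·x + 392·x^2 - 736·x^3 - 14912·x^4 - 27904·x^5 - 3072·x^6 - 12288·x^7)·Dx + (3 + 19·x + 128·x^2 + 152·x^3 + 1128·x^4 - 2496·x^5 - 2560·x^6 - 1024·x^7 - 2048·x^8)·Dx^2  (order 2).
h: a_k = -15, -18, 147, -132, -3387, -774, 47367, -4104, …
ICs: h(0) = -15, h′(0) = -18.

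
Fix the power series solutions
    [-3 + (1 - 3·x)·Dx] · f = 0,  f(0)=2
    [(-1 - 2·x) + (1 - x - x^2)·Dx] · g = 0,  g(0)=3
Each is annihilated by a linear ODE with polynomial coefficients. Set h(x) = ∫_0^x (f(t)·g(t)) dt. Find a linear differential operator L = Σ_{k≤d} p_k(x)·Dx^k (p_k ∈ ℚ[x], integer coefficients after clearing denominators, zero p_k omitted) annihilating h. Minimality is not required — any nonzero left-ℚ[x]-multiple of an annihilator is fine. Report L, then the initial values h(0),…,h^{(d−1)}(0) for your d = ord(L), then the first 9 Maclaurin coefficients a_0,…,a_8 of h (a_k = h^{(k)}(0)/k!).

L = (-4 + 4·x + 9·x^2)·Dx + (1 - 4·x + 2·x^2 + 3·x^3)·Dx^2  (order 2).
h: a_k = 0, 6, 12, 28, 135/2, 168, 428, 7782/7, 2934, …
ICs: h(0) = 0, h′(0) = 6.

f: a_k = 2, 6, 18, 54, 162, 486, 1458, 4374, 13122, …
g: a_k = 3, 3, 6, 9, 15, 24, 39, 63, 102, …
Sym-product of L_f,L_g gives L₀ (≤ ord 1).
h=∫₀ˣh₀: take L = L₀·Dx.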